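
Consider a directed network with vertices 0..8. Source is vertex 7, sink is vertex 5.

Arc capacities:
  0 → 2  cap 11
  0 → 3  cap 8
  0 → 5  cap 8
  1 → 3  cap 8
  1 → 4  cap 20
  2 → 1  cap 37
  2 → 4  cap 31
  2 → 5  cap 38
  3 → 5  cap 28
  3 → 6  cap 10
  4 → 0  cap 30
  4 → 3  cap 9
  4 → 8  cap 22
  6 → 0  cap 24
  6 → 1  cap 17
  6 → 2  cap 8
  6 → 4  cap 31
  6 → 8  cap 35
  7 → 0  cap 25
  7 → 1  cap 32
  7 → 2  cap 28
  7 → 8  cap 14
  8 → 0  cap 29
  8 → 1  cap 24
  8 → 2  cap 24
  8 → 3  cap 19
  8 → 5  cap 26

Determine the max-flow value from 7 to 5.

Maximum flow value: 95

augment #1: 7→0→5 bottleneck 8, total now 8
augment #2: 7→2→5 bottleneck 28, total now 36
augment #3: 7→8→5 bottleneck 14, total now 50
augment #4: 7→0→2→5 bottleneck 10, total now 60
augment #5: 7→0→3→5 bottleneck 7, total now 67
augment #6: 7→1→3→5 bottleneck 8, total now 75
augment #7: 7→1→4→3→5 bottleneck 9, total now 84
augment #8: 7→1→4→8→5 bottleneck 11, total now 95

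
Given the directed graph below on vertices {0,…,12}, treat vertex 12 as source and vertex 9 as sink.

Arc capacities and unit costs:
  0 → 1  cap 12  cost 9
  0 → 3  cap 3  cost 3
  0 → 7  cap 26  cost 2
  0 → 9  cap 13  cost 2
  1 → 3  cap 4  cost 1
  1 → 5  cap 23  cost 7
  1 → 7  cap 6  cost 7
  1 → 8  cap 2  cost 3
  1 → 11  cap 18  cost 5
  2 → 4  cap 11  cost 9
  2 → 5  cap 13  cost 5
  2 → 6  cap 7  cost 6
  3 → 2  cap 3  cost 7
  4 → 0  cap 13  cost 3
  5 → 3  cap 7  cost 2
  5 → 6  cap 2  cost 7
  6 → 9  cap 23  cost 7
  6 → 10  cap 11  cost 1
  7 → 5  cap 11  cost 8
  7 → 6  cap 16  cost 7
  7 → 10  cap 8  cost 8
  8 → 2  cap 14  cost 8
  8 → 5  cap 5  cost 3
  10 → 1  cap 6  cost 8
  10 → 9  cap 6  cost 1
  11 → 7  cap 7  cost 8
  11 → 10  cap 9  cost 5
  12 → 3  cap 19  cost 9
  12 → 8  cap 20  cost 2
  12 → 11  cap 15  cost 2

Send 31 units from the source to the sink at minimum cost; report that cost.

Minimum cost for 31 units: 639

shortest-cost path #1: 12→11→10→9 push 6 @ unit cost 8 (adds 48)
shortest-cost path #2: 12→8→5→6→9 push 2 @ unit cost 19 (adds 38)
shortest-cost path #3: 12→8→2→6→9 push 7 @ unit cost 23 (adds 161)
shortest-cost path #4: 12→8→2→4→0→9 push 7 @ unit cost 24 (adds 168)
shortest-cost path #5: 12→11→7→6→9 push 7 @ unit cost 24 (adds 168)
shortest-cost path #6: 12→8→5→3→2→4→0→9 push 2 @ unit cost 28 (adds 56)
total cost = 639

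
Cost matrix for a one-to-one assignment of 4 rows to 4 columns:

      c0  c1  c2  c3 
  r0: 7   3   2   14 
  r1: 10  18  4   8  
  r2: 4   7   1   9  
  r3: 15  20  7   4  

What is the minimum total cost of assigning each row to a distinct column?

Minimum assignment cost: 15

optimal assignment: row0→col1 (cost 3), row1→col2 (cost 4), row2→col0 (cost 4), row3→col3 (cost 4)
total = 3 + 4 + 4 + 4 = 15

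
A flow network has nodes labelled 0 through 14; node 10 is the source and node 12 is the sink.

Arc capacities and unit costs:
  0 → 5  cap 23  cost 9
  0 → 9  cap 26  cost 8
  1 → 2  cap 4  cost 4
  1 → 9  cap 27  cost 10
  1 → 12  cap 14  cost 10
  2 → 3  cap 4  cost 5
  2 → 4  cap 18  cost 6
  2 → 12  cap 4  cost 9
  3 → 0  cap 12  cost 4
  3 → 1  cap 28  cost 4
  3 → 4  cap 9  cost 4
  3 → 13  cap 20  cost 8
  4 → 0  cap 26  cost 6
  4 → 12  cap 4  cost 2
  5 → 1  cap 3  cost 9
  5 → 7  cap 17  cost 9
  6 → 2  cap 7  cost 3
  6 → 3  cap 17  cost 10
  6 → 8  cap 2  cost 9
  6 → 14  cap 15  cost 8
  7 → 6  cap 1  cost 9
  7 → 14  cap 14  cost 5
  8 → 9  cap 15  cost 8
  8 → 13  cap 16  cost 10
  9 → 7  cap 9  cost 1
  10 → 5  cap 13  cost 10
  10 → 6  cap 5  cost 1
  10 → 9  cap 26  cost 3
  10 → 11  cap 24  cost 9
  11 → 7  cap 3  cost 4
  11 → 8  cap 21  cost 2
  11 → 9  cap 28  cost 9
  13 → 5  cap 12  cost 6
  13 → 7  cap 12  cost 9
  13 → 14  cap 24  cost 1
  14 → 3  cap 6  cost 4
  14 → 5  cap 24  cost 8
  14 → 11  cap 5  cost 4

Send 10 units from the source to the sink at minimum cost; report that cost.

shortest-cost path #1: 10→6→2→4→12 push 4 @ unit cost 12 (adds 48)
shortest-cost path #2: 10→6→2→12 push 1 @ unit cost 13 (adds 13)
shortest-cost path #3: 10→9→7→14→3→4→2→12 push 3 @ unit cost 20 (adds 60)
shortest-cost path #4: 10→9→7→14→3→1→12 push 2 @ unit cost 27 (adds 54)
total cost = 175

Minimum cost for 10 units: 175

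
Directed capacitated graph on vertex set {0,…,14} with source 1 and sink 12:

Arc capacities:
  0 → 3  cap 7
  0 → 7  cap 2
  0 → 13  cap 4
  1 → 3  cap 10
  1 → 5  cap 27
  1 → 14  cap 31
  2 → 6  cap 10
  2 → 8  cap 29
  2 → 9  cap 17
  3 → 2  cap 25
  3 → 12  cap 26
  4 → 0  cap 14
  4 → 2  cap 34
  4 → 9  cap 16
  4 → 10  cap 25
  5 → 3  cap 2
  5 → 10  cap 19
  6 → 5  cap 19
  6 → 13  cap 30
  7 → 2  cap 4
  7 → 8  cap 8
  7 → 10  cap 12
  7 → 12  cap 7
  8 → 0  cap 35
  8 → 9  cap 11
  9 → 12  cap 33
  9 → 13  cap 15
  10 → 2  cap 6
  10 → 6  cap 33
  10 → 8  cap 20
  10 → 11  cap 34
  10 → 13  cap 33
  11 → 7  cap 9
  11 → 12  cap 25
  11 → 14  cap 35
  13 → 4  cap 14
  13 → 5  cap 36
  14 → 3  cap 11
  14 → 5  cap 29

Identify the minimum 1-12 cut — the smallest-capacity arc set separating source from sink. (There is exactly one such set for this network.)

Min-cut arcs: {(1,3), (5,3), (5,10), (14,3)} (total capacity 42)

augment #1: 1→3→12 push 10
augment #2: 1→5→3→12 push 2
augment #3: 1→14→3→12 push 11
augment #4: 1→5→10→11→12 push 19
max flow = 42; residual-reachable set from 1 gives S-side
cut edges (S→T): {(1,3), (5,3), (5,10), (14,3)} total cap 42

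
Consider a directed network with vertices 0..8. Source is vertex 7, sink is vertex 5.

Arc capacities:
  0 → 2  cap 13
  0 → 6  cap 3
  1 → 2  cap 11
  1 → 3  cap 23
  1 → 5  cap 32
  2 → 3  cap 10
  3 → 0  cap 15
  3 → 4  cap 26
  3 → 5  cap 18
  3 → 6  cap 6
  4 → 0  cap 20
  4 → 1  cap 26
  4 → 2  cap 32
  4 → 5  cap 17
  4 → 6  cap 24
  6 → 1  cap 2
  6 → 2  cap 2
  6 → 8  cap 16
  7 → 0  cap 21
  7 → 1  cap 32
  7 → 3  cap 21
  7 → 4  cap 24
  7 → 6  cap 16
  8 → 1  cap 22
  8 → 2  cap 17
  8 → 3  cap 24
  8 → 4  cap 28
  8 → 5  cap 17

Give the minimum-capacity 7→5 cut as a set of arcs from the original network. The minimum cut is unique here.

augment #1: 7→1→5 push 32
augment #2: 7→3→5 push 18
augment #3: 7→4→5 push 17
augment #4: 7→6→8→5 push 16
max flow = 83; residual-reachable set from 7 gives S-side
cut edges (S→T): {(1,5), (3,5), (4,5), (6,8)} total cap 83

Min-cut arcs: {(1,5), (3,5), (4,5), (6,8)} (total capacity 83)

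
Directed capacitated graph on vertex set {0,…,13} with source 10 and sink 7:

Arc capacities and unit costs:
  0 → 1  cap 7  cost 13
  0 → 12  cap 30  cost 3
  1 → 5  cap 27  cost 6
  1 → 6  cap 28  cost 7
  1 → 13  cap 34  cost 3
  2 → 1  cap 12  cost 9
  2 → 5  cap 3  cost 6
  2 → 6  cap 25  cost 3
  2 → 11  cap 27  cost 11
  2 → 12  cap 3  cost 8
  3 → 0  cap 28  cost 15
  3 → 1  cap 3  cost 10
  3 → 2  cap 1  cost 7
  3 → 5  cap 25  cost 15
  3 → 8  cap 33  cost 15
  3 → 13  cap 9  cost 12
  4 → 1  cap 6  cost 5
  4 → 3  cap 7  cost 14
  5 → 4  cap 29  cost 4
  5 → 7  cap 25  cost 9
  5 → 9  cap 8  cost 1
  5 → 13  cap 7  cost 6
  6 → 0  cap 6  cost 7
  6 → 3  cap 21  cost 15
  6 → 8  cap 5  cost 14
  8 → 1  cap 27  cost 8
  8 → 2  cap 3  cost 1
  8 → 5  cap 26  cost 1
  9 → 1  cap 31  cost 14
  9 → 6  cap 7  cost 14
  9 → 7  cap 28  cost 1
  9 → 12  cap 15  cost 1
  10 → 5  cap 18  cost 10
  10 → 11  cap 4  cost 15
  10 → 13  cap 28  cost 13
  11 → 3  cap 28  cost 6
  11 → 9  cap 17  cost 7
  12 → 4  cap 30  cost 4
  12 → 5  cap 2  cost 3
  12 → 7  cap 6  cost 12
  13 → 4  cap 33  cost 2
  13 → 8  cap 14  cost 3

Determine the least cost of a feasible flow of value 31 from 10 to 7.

Minimum cost for 31 units: 612

shortest-cost path #1: 10→5→9→7 push 8 @ unit cost 12 (adds 96)
shortest-cost path #2: 10→5→7 push 10 @ unit cost 19 (adds 190)
shortest-cost path #3: 10→11→9→7 push 4 @ unit cost 23 (adds 92)
shortest-cost path #4: 10→13→8→5→7 push 9 @ unit cost 26 (adds 234)
total cost = 612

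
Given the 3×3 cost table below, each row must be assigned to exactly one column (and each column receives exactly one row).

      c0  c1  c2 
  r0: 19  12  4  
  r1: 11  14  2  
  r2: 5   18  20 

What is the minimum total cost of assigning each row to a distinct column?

optimal assignment: row0→col1 (cost 12), row1→col2 (cost 2), row2→col0 (cost 5)
total = 12 + 2 + 5 = 19

Minimum assignment cost: 19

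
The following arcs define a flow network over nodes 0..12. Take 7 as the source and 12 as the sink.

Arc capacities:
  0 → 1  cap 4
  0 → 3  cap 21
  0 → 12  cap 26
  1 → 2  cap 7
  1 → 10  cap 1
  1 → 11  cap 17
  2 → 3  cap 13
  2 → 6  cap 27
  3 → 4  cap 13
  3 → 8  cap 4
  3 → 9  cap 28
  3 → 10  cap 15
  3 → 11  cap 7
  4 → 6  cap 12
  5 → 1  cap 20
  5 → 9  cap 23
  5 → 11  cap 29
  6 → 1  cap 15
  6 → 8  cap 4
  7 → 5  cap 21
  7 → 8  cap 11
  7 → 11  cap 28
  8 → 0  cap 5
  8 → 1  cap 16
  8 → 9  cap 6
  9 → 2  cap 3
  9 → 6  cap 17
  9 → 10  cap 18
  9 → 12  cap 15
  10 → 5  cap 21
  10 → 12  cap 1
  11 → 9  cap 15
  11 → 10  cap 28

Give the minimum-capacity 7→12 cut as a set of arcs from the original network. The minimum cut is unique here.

Min-cut arcs: {(8,0), (9,12), (10,12)} (total capacity 21)

augment #1: 7→5→9→12 push 15
augment #2: 7→8→0→12 push 5
augment #3: 7→11→10→12 push 1
max flow = 21; residual-reachable set from 7 gives S-side
cut edges (S→T): {(8,0), (9,12), (10,12)} total cap 21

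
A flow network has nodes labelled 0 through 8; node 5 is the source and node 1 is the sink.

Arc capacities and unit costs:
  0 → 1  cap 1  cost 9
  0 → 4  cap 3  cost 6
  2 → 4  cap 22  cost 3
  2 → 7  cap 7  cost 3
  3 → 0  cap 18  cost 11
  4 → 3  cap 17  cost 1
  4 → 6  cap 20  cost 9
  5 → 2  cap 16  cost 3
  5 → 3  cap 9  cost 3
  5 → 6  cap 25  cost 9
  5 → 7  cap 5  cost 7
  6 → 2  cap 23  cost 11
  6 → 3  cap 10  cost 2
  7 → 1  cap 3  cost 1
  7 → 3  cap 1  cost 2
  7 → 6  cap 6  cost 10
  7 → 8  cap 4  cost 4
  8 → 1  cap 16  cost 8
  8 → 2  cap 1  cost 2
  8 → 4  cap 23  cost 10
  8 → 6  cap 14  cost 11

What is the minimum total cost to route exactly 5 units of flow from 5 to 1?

Minimum cost for 5 units: 57

shortest-cost path #1: 5→2→7→1 push 3 @ unit cost 7 (adds 21)
shortest-cost path #2: 5→2→7→8→1 push 2 @ unit cost 18 (adds 36)
total cost = 57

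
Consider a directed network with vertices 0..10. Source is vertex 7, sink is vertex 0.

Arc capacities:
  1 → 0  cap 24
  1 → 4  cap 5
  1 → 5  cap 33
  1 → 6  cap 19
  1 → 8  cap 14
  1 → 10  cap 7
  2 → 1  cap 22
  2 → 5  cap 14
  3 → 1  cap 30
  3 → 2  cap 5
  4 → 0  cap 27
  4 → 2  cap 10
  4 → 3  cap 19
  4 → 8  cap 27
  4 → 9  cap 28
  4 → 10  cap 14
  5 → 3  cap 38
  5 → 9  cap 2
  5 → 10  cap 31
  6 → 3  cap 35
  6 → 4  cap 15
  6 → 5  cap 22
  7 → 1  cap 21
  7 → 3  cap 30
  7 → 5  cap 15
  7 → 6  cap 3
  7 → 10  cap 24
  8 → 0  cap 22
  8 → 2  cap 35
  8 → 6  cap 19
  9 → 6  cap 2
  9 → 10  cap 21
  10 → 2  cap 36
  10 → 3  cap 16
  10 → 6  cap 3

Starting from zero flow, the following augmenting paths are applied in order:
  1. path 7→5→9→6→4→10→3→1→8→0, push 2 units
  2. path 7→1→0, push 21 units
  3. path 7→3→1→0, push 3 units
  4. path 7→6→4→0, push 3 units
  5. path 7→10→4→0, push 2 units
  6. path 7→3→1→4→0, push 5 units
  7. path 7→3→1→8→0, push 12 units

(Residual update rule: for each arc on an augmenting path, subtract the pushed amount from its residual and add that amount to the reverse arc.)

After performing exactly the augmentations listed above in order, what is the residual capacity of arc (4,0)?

Residual capacity of (4,0): 17

after path 1 (7→5→9→6→4→10→3→1→8→0, push 2): res(4,0)=27
after path 2 (7→1→0, push 21): res(4,0)=27
after path 3 (7→3→1→0, push 3): res(4,0)=27
after path 4 (7→6→4→0, push 3): res(4,0)=24
after path 5 (7→10→4→0, push 2): res(4,0)=22
after path 6 (7→3→1→4→0, push 5): res(4,0)=17
after path 7 (7→3→1→8→0, push 12): res(4,0)=17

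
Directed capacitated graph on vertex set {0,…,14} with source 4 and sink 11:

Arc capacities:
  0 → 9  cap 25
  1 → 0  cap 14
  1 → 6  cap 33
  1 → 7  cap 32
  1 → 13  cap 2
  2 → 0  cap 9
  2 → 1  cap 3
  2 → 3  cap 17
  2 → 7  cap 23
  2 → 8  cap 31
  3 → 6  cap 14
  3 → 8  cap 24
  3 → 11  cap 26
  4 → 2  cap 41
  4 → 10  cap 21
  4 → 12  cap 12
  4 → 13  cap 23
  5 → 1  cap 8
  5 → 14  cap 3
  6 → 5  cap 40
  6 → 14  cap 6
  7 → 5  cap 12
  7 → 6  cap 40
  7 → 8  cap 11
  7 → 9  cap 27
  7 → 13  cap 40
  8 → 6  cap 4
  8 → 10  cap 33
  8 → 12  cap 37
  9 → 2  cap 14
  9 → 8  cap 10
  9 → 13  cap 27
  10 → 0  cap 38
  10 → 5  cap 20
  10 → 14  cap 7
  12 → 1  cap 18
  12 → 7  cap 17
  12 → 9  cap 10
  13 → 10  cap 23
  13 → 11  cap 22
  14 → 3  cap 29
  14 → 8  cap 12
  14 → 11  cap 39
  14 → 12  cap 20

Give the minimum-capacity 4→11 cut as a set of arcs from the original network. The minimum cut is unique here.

Min-cut arcs: {(2,3), (5,14), (6,14), (10,14), (13,11)} (total capacity 55)

augment #1: 4→13→11 push 22
augment #2: 4→2→3→11 push 17
augment #3: 4→10→14→11 push 7
augment #4: 4→10→5→14→11 push 3
augment #5: 4→2→1→6→14→11 push 3
augment #6: 4→2→7→6→14→11 push 3
max flow = 55; residual-reachable set from 4 gives S-side
cut edges (S→T): {(2,3), (5,14), (6,14), (10,14), (13,11)} total cap 55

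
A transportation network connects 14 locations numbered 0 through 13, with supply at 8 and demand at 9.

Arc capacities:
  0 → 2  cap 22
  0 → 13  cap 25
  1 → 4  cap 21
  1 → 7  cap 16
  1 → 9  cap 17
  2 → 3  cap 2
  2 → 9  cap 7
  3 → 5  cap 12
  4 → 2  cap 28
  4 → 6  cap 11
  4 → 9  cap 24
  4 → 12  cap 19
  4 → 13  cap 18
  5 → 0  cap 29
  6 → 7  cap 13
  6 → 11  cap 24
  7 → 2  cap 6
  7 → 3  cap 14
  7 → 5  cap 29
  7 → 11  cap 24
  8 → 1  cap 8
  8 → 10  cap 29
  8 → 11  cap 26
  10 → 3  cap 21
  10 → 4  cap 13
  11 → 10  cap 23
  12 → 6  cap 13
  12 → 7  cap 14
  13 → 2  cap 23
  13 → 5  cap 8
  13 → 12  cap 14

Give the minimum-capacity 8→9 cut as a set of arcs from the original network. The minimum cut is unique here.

augment #1: 8→1→9 push 8
augment #2: 8→10→4→9 push 13
augment #3: 8→10→3→5→0→2→9 push 7
max flow = 28; residual-reachable set from 8 gives S-side
cut edges (S→T): {(2,9), (8,1), (10,4)} total cap 28

Min-cut arcs: {(2,9), (8,1), (10,4)} (total capacity 28)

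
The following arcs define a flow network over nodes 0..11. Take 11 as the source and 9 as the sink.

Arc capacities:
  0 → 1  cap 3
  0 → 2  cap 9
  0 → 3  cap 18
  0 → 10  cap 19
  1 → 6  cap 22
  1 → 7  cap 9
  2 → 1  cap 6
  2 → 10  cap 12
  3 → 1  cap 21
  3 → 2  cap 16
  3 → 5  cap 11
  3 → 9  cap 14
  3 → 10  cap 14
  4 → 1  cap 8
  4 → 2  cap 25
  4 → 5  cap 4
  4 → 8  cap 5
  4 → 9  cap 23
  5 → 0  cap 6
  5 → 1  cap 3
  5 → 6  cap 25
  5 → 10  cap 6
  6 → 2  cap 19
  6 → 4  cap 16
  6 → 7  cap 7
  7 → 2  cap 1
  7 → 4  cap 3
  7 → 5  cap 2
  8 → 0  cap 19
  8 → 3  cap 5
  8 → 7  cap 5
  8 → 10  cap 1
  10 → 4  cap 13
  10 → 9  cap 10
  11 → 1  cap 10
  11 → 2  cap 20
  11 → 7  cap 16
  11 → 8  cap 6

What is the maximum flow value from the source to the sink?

Maximum flow value: 39

augment #1: 11→2→10→9 bottleneck 10, total now 10
augment #2: 11→7→4→9 bottleneck 3, total now 13
augment #3: 11→8→3→9 bottleneck 5, total now 18
augment #4: 11→1→6→4→9 bottleneck 10, total now 28
augment #5: 11→2→10→4→9 bottleneck 2, total now 30
augment #6: 11→8→0→3→9 bottleneck 1, total now 31
augment #7: 11→2→1→6→4→9 bottleneck 6, total now 37
augment #8: 11→7→5→0→3→9 bottleneck 2, total now 39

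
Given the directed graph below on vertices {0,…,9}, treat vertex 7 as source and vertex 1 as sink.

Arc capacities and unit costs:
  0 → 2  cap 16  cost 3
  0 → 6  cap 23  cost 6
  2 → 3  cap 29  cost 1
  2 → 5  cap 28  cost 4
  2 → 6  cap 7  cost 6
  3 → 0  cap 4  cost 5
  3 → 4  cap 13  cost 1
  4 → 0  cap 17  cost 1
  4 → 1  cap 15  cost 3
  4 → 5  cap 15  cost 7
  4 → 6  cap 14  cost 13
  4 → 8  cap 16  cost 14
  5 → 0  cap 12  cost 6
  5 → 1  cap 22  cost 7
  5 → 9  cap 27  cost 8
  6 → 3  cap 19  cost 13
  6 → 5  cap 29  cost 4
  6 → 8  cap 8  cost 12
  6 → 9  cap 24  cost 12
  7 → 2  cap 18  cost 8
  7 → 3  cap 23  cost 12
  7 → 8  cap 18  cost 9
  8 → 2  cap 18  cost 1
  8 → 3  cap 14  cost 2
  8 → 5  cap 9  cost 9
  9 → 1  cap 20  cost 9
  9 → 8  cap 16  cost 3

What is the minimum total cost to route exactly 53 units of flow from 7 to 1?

shortest-cost path #1: 7→2→3→4→1 push 13 @ unit cost 13 (adds 169)
shortest-cost path #2: 7→2→5→1 push 5 @ unit cost 19 (adds 95)
shortest-cost path #3: 7→8→2→5→1 push 17 @ unit cost 21 (adds 357)
shortest-cost path #4: 7→8→2→5→9→1 push 1 @ unit cost 31 (adds 31)
shortest-cost path #5: 7→3→2→5→9→1 push 5 @ unit cost 32 (adds 160)
shortest-cost path #6: 7→3→2→8→5→9→1 push 8 @ unit cost 36 (adds 288)
shortest-cost path #7: 7→3→0→6→9→1 push 4 @ unit cost 44 (adds 176)
total cost = 1276

Minimum cost for 53 units: 1276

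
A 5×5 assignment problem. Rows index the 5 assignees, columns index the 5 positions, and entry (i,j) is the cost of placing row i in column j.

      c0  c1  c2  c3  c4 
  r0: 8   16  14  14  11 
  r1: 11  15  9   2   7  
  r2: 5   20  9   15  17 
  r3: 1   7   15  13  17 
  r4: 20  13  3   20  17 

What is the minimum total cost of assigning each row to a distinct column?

Minimum assignment cost: 28

optimal assignment: row0→col4 (cost 11), row1→col3 (cost 2), row2→col0 (cost 5), row3→col1 (cost 7), row4→col2 (cost 3)
total = 11 + 2 + 5 + 7 + 3 = 28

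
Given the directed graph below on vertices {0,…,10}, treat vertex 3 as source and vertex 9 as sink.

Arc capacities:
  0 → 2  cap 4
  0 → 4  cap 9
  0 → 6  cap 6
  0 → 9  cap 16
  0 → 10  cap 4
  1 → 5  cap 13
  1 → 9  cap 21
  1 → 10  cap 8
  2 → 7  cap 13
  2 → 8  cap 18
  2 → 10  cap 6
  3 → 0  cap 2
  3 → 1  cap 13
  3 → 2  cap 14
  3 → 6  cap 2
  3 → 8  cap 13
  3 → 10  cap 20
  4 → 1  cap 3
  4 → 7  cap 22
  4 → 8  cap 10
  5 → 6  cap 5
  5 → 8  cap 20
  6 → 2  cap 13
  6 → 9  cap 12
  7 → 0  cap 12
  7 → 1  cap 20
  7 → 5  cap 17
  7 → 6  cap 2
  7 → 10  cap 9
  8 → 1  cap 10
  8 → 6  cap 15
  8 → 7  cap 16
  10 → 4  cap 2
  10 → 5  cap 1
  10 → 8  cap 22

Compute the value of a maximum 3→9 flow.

augment #1: 3→0→9 bottleneck 2, total now 2
augment #2: 3→1→9 bottleneck 13, total now 15
augment #3: 3→6→9 bottleneck 2, total now 17
augment #4: 3→8→1→9 bottleneck 8, total now 25
augment #5: 3→8→6→9 bottleneck 5, total now 30
augment #6: 3→2→7→0→9 bottleneck 12, total now 42
augment #7: 3→2→7→6→9 bottleneck 1, total now 43
augment #8: 3→2→8→6→9 bottleneck 1, total now 44
augment #9: 3→10→5→6→9 bottleneck 1, total now 45
augment #10: 3→10→8→6→9 bottleneck 2, total now 47

Maximum flow value: 47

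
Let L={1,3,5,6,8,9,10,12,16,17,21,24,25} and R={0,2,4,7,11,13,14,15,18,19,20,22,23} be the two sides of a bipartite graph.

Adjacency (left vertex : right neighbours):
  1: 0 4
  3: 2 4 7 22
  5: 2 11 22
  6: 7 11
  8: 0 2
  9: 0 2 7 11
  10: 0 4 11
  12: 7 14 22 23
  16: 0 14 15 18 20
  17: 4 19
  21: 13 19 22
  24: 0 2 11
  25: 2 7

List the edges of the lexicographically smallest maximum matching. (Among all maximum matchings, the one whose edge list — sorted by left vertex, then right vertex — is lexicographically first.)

Lex-smallest maximum matching: {(1,0), (3,2), (5,22), (6,7), (9,11), (10,4), (12,14), (16,15), (17,19), (21,13)}

|M| = 10 (so the lex-smallest maximum matching has 10 edges)
process left vertices in ascending order; for each, take the smallest-labelled available neighbour that still permits 10 edges overall, or leave it unmatched if none does
lex-smallest matching: {1-0, 3-2, 5-22, 6-7, 9-11, 10-4, 12-14, 16-15, 17-19, 21-13}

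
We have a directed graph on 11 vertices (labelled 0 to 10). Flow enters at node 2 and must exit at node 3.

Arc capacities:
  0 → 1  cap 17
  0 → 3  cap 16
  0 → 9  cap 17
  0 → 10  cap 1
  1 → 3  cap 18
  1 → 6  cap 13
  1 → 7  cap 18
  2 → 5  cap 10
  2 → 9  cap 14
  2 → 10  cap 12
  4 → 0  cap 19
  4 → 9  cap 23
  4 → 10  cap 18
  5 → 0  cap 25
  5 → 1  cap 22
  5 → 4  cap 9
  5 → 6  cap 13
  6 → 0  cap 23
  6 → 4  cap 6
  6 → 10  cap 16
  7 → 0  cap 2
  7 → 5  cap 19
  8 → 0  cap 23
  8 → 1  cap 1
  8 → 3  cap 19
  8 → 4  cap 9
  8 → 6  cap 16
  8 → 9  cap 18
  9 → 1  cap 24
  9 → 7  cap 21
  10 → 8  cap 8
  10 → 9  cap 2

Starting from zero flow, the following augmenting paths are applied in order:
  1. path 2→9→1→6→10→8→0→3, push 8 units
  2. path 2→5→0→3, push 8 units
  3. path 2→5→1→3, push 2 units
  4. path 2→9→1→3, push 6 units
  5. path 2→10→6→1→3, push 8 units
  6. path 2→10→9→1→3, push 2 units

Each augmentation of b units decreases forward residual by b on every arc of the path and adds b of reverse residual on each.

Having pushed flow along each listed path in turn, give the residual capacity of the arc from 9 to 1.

Residual capacity of (9,1): 8

after path 1 (2→9→1→6→10→8→0→3, push 8): res(9,1)=16
after path 2 (2→5→0→3, push 8): res(9,1)=16
after path 3 (2→5→1→3, push 2): res(9,1)=16
after path 4 (2→9→1→3, push 6): res(9,1)=10
after path 5 (2→10→6→1→3, push 8): res(9,1)=10
after path 6 (2→10→9→1→3, push 2): res(9,1)=8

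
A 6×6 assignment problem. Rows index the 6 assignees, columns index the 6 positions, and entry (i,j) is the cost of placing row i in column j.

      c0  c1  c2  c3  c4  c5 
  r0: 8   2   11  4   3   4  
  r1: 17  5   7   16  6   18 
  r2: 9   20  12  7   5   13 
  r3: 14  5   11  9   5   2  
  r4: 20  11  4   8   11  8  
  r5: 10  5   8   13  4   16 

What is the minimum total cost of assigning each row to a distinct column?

Minimum assignment cost: 28

optimal assignment: row0→col3 (cost 4), row1→col1 (cost 5), row2→col0 (cost 9), row3→col5 (cost 2), row4→col2 (cost 4), row5→col4 (cost 4)
total = 4 + 5 + 9 + 2 + 4 + 4 = 28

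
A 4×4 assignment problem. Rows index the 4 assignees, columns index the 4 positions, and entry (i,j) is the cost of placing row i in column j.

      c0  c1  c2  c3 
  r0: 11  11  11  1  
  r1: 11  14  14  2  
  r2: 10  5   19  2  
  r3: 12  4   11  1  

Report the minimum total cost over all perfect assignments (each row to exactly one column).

Minimum assignment cost: 27

optimal assignment: row0→col2 (cost 11), row1→col3 (cost 2), row2→col0 (cost 10), row3→col1 (cost 4)
total = 11 + 2 + 10 + 4 = 27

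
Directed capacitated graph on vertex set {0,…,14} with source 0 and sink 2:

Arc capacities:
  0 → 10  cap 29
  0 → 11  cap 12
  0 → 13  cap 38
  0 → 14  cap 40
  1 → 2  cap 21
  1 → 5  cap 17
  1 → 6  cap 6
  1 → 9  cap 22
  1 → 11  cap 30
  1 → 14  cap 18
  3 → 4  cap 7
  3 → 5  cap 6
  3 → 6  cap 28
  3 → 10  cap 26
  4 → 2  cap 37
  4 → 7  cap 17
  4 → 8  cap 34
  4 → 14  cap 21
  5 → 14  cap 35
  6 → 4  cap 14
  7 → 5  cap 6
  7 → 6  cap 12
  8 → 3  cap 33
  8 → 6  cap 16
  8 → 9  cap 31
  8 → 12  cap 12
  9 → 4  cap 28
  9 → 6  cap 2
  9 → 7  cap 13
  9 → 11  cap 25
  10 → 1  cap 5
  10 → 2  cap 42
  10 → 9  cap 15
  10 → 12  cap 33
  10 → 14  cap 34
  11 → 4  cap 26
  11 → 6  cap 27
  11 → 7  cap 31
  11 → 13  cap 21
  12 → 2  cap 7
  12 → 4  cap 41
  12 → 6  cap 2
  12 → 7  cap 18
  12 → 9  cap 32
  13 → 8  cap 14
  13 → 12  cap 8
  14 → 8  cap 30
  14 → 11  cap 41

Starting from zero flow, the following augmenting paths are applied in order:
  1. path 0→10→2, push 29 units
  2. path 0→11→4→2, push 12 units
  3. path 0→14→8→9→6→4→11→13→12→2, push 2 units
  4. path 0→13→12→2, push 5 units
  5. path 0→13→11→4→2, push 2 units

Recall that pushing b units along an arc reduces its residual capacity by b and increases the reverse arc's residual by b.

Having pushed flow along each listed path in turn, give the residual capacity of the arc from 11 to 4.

after path 1 (0→10→2, push 29): res(11,4)=26
after path 2 (0→11→4→2, push 12): res(11,4)=14
after path 3 (0→14→8→9→6→4→11→13→12→2, push 2): res(11,4)=16
after path 4 (0→13→12→2, push 5): res(11,4)=16
after path 5 (0→13→11→4→2, push 2): res(11,4)=14

Residual capacity of (11,4): 14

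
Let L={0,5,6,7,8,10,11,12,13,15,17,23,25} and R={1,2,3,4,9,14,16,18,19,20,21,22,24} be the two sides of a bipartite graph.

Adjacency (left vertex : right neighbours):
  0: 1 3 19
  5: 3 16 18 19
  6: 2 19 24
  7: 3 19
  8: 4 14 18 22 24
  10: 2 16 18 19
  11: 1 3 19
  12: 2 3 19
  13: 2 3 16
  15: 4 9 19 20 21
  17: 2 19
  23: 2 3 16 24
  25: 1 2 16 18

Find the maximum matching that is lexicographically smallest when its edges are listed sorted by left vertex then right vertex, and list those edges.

Lex-smallest maximum matching: {(0,1), (5,3), (6,2), (7,19), (8,4), (10,16), (15,9), (23,24), (25,18)}

|M| = 9 (so the lex-smallest maximum matching has 9 edges)
process left vertices in ascending order; for each, take the smallest-labelled available neighbour that still permits 9 edges overall, or leave it unmatched if none does
lex-smallest matching: {0-1, 5-3, 6-2, 7-19, 8-4, 10-16, 15-9, 23-24, 25-18}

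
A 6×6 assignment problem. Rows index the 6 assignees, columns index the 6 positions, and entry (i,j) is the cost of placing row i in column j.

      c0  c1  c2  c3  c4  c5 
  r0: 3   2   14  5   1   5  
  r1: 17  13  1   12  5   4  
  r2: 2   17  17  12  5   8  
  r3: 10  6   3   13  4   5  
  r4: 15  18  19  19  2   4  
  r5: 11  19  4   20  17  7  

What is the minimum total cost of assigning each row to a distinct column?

Minimum assignment cost: 23

one of 2 optimal assignments: row0→col3 (cost 5), row1→col2 (cost 1), row2→col0 (cost 2), row3→col1 (cost 6), row4→col4 (cost 2), row5→col5 (cost 7)
total = 5 + 1 + 2 + 6 + 2 + 7 = 23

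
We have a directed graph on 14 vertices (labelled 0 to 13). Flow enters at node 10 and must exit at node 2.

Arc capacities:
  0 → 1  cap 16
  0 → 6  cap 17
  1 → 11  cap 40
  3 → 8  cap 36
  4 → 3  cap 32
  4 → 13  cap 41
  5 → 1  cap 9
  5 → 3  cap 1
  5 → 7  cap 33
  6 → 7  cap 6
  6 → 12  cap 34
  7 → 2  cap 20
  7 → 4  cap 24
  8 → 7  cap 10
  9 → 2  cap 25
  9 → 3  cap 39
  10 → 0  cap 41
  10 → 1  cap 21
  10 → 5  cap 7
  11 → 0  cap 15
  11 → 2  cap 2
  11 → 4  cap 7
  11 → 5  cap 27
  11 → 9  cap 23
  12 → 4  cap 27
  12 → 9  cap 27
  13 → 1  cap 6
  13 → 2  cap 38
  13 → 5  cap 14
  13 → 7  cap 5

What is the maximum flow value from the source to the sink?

Maximum flow value: 61

augment #1: 10→1→11→2 bottleneck 2, total now 2
augment #2: 10→5→7→2 bottleneck 7, total now 9
augment #3: 10→0→6→7→2 bottleneck 6, total now 15
augment #4: 10→1→11→9→2 bottleneck 19, total now 34
augment #5: 10→0→1→11→9→2 bottleneck 4, total now 38
augment #6: 10→0→6→12→9→2 bottleneck 2, total now 40
augment #7: 10→0→1→11→4→13→2 bottleneck 7, total now 47
augment #8: 10→0→1→11→5→7→2 bottleneck 5, total now 52
augment #9: 10→0→6→12→4→13→2 bottleneck 9, total now 61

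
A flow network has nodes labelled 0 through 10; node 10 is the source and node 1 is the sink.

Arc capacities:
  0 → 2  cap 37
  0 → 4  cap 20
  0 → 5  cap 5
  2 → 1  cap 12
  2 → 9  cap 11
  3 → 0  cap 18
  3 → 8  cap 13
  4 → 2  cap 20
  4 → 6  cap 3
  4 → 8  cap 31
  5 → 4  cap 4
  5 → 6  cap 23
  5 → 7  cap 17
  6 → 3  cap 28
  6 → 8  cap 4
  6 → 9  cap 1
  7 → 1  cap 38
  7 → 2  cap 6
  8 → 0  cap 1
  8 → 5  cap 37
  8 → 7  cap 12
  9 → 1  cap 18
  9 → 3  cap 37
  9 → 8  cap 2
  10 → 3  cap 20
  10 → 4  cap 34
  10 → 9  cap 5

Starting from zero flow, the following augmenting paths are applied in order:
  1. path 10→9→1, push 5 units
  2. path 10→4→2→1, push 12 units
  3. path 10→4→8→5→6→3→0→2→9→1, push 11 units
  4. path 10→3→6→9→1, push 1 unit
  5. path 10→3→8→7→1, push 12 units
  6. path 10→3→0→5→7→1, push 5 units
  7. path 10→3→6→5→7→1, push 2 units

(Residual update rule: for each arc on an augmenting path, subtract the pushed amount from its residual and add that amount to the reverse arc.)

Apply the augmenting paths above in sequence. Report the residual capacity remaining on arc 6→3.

after path 1 (10→9→1, push 5): res(6,3)=28
after path 2 (10→4→2→1, push 12): res(6,3)=28
after path 3 (10→4→8→5→6→3→0→2→9→1, push 11): res(6,3)=17
after path 4 (10→3→6→9→1, push 1): res(6,3)=18
after path 5 (10→3→8→7→1, push 12): res(6,3)=18
after path 6 (10→3→0→5→7→1, push 5): res(6,3)=18
after path 7 (10→3→6→5→7→1, push 2): res(6,3)=20

Residual capacity of (6,3): 20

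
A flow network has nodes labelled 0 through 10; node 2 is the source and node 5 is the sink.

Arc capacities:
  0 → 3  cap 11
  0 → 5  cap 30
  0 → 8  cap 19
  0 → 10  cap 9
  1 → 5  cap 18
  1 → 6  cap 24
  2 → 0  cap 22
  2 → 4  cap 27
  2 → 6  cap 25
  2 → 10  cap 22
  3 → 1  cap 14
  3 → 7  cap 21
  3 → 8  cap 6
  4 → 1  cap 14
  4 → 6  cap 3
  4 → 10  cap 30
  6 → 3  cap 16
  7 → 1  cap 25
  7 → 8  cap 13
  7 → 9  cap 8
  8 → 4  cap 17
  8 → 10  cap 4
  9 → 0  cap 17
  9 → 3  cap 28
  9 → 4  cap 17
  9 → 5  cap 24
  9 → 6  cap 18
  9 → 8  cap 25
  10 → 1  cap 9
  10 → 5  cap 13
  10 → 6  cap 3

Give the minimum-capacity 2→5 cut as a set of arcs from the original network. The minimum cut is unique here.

augment #1: 2→0→5 push 22
augment #2: 2→10→5 push 13
augment #3: 2→4→1→5 push 14
augment #4: 2→10→1→5 push 4
augment #5: 2→6→3→7→9→5 push 8
max flow = 61; residual-reachable set from 2 gives S-side
cut edges (S→T): {(1,5), (2,0), (7,9), (10,5)} total cap 61

Min-cut arcs: {(1,5), (2,0), (7,9), (10,5)} (total capacity 61)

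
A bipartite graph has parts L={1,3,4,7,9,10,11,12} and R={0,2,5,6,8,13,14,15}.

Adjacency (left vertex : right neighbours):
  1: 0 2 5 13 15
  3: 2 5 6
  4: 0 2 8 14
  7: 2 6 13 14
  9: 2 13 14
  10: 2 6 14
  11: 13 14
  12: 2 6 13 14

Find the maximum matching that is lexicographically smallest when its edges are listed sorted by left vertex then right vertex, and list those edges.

Lex-smallest maximum matching: {(1,0), (3,5), (4,8), (7,2), (9,13), (10,6), (11,14)}

|M| = 7 (so the lex-smallest maximum matching has 7 edges)
process left vertices in ascending order; for each, take the smallest-labelled available neighbour that still permits 7 edges overall, or leave it unmatched if none does
lex-smallest matching: {1-0, 3-5, 4-8, 7-2, 9-13, 10-6, 11-14}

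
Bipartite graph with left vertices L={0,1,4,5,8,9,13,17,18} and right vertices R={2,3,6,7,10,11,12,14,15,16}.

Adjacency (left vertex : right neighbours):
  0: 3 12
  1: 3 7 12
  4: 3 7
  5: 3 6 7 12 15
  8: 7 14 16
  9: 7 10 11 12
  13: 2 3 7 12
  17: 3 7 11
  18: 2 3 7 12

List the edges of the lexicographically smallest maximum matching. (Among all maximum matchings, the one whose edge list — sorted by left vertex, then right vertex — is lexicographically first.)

|M| = 8 (so the lex-smallest maximum matching has 8 edges)
process left vertices in ascending order; for each, take the smallest-labelled available neighbour that still permits 8 edges overall, or leave it unmatched if none does
lex-smallest matching: {0-3, 1-7, 5-6, 8-14, 9-10, 13-2, 17-11, 18-12}

Lex-smallest maximum matching: {(0,3), (1,7), (5,6), (8,14), (9,10), (13,2), (17,11), (18,12)}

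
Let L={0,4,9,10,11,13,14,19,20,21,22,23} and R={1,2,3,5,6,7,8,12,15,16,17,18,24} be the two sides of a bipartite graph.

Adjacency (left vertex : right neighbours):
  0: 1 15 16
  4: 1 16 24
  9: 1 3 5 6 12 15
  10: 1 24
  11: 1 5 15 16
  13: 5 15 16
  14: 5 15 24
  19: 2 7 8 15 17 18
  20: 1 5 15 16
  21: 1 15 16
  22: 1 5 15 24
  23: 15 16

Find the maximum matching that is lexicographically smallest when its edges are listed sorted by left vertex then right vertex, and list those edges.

|M| = 7 (so the lex-smallest maximum matching has 7 edges)
process left vertices in ascending order; for each, take the smallest-labelled available neighbour that still permits 7 edges overall, or leave it unmatched if none does
lex-smallest matching: {0-1, 4-16, 9-3, 10-24, 11-5, 13-15, 19-2}

Lex-smallest maximum matching: {(0,1), (4,16), (9,3), (10,24), (11,5), (13,15), (19,2)}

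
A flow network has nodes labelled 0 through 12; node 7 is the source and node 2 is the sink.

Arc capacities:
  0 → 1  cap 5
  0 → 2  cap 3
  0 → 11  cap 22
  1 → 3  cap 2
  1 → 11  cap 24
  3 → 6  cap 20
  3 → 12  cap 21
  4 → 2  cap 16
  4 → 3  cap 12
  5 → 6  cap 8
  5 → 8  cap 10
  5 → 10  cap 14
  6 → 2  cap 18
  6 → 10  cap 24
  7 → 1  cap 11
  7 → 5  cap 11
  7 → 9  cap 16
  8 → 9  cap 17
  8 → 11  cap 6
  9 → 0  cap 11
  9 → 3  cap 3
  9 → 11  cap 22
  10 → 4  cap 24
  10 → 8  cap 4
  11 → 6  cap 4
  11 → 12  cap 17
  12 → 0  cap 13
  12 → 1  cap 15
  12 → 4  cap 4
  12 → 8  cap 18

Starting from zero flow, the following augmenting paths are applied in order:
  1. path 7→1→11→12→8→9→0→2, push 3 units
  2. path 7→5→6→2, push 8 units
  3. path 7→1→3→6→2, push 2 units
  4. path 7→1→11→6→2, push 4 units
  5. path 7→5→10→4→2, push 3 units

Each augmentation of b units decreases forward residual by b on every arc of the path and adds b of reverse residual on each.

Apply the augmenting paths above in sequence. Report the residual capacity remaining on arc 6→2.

after path 1 (7→1→11→12→8→9→0→2, push 3): res(6,2)=18
after path 2 (7→5→6→2, push 8): res(6,2)=10
after path 3 (7→1→3→6→2, push 2): res(6,2)=8
after path 4 (7→1→11→6→2, push 4): res(6,2)=4
after path 5 (7→5→10→4→2, push 3): res(6,2)=4

Residual capacity of (6,2): 4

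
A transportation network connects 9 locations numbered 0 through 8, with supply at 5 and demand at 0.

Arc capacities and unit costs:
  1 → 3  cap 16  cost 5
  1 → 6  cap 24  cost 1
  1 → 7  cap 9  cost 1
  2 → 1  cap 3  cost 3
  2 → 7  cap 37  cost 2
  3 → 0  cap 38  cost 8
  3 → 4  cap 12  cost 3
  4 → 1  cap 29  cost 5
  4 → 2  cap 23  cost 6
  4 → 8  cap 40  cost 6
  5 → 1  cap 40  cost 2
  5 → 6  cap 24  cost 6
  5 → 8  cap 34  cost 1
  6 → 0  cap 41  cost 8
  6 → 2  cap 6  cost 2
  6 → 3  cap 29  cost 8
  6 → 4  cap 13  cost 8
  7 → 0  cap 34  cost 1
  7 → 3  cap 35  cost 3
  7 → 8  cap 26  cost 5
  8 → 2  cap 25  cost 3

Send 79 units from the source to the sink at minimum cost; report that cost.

Minimum cost for 79 units: 773

shortest-cost path #1: 5→1→7→0 push 9 @ unit cost 4 (adds 36)
shortest-cost path #2: 5→8→2→7→0 push 25 @ unit cost 7 (adds 175)
shortest-cost path #3: 5→1→6→0 push 24 @ unit cost 11 (adds 264)
shortest-cost path #4: 5→6→0 push 17 @ unit cost 14 (adds 238)
shortest-cost path #5: 5→1→3→0 push 4 @ unit cost 15 (adds 60)
total cost = 773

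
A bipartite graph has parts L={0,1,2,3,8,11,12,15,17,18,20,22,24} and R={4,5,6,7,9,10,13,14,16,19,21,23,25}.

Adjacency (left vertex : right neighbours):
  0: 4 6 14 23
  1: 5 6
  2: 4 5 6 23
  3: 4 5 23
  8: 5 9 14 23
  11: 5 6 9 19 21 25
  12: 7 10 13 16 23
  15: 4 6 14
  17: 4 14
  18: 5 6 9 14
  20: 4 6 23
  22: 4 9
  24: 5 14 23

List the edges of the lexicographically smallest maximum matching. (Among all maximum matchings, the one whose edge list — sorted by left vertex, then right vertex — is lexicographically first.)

Lex-smallest maximum matching: {(0,4), (1,5), (2,6), (3,23), (8,9), (11,19), (12,7), (15,14)}

|M| = 8 (so the lex-smallest maximum matching has 8 edges)
process left vertices in ascending order; for each, take the smallest-labelled available neighbour that still permits 8 edges overall, or leave it unmatched if none does
lex-smallest matching: {0-4, 1-5, 2-6, 3-23, 8-9, 11-19, 12-7, 15-14}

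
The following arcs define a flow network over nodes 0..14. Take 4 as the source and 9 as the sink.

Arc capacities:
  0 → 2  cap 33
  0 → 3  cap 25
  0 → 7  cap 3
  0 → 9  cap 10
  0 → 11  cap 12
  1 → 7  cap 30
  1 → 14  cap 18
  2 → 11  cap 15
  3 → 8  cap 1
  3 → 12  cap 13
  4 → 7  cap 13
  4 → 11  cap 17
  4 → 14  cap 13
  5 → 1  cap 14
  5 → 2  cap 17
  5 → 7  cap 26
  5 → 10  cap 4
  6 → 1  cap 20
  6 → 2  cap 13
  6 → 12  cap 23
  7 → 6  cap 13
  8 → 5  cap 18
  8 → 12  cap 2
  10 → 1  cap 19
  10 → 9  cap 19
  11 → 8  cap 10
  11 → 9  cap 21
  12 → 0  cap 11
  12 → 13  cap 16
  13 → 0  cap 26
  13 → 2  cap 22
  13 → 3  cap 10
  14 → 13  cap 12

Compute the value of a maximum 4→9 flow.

augment #1: 4→11→9 bottleneck 17, total now 17
augment #2: 4→14→13→0→9 bottleneck 10, total now 27
augment #3: 4→7→6→2→11→9 bottleneck 4, total now 31
augment #4: 4→14→13→3→8→5→10→9 bottleneck 1, total now 32
augment #5: 4→7→6→2→11→8→5→10→9 bottleneck 3, total now 35

Maximum flow value: 35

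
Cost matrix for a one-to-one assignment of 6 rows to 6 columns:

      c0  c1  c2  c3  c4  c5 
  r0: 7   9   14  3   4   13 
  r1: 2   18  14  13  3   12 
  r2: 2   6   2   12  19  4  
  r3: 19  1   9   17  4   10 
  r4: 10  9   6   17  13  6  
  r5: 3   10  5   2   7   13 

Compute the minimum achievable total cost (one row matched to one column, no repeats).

optimal assignment: row0→col4 (cost 4), row1→col0 (cost 2), row2→col2 (cost 2), row3→col1 (cost 1), row4→col5 (cost 6), row5→col3 (cost 2)
total = 4 + 2 + 2 + 1 + 6 + 2 = 17

Minimum assignment cost: 17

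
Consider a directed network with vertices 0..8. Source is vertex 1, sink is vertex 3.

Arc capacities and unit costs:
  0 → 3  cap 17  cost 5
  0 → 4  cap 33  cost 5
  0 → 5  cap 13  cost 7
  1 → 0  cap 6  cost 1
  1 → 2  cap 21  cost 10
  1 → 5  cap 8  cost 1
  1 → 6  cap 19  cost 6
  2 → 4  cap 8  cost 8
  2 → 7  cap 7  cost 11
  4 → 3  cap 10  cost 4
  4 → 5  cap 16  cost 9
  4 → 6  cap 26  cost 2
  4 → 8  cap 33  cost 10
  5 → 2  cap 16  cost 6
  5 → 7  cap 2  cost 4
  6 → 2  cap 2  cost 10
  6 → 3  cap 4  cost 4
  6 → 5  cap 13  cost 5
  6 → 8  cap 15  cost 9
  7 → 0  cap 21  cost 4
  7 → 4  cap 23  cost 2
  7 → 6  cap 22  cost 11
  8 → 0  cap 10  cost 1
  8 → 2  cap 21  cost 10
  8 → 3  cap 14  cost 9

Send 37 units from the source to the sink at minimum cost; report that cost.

Minimum cost for 37 units: 649

shortest-cost path #1: 1→0→3 push 6 @ unit cost 6 (adds 36)
shortest-cost path #2: 1→6→3 push 4 @ unit cost 10 (adds 40)
shortest-cost path #3: 1→5→7→4→3 push 2 @ unit cost 11 (adds 22)
shortest-cost path #4: 1→5→2→4→3 push 6 @ unit cost 19 (adds 114)
shortest-cost path #5: 1→6→8→0→3 push 10 @ unit cost 21 (adds 210)
shortest-cost path #6: 1→2→4→3 push 2 @ unit cost 22 (adds 44)
shortest-cost path #7: 1→6→8→3 push 5 @ unit cost 24 (adds 120)
shortest-cost path #8: 1→2→7→0→3 push 1 @ unit cost 30 (adds 30)
shortest-cost path #9: 1→2→7→0→8→3 push 1 @ unit cost 33 (adds 33)
total cost = 649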